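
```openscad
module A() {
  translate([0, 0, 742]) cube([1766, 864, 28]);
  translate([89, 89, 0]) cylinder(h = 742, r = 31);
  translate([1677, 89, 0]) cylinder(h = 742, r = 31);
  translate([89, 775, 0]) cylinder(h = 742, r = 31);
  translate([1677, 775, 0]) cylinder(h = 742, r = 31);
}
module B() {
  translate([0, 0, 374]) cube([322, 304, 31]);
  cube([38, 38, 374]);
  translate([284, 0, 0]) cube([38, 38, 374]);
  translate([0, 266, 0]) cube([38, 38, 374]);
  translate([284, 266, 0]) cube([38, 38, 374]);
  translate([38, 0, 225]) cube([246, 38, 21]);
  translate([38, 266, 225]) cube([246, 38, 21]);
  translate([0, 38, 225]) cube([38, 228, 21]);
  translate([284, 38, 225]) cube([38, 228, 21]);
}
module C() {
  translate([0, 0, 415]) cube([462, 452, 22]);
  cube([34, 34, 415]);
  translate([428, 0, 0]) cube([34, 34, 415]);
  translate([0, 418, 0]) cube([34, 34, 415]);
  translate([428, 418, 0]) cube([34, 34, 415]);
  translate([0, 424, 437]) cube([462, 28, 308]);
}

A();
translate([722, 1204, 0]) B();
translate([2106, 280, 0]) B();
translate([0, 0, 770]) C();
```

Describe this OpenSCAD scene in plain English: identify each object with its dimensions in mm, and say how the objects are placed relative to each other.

A is a table: top 1766 mm (x) × 864 mm (y), 28 mm thick, upper face at z = 770 mm, on four round legs of 62 mm diameter, each leg's bounding box inset 58 mm from the nearest pair of top edges, running from z = 0 to the bottom of the top.

B is a four-legged stool. The seat is 322×304 mm, 31 mm thick, top at z = 405 mm. It stands on four square legs, each 38×38 mm in cross-section, from z = 0 to the seat underside, each flush with a corner of the seat. Four stretchers, 38 mm wide and 21 mm tall, connect adjacent legs with their undersides at z = 225 mm, each running between the inner faces of the legs it joins and aligned with the legs' outer faces on the other axis.

C is a chair. The seat is a 462×452×22 mm slab with its top at z = 437 mm, on four 34×34 mm corner legs (flush with the seat edges, standing on z = 0). A flat backrest 28 mm thick, 308 mm tall, spans the full seat width and rises from the seat top along its +y edge, rear face flush with the rear of the seat.

Two stools sit around the table at the +y, +x sides. The chair is on top of the table.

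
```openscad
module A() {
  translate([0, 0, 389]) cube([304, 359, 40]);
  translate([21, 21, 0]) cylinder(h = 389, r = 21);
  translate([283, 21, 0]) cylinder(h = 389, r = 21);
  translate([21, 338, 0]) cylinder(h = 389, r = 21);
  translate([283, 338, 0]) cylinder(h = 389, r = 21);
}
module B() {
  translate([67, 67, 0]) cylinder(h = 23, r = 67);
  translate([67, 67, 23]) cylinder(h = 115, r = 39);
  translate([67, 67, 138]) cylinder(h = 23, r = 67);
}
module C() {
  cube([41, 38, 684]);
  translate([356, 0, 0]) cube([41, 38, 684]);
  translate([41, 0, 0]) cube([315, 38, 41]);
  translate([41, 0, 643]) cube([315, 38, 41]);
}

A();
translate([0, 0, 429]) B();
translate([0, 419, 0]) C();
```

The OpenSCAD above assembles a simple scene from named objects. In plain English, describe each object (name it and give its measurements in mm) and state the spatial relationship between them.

A is a simple wooden stool: a rectangular seat 304 mm (x) by 359 mm (y), 40 mm thick, top face at z = 429 mm, on four round legs, each 42 mm in diameter. The legs rest on z = 0, each leg's axis is inset half a diameter from the nearest pair of seat edges (so the leg's bounding box is flush with the corner).

B is a spool: two coaxial disc flanges of radius 67 mm and thickness 23 mm, joined by a core cylinder of radius 39 mm and height 115 mm. The lower flange rests on z = 0 and the three cylinders share a vertical axis.

C is a rectangular picture frame lying in the x–z plane (depth along y). The opening is 315 mm wide (x) by 602 mm tall (z), surrounded by a border 41 mm wide on all four sides. The frame is 38 mm deep and is made of two full-height vertical stiles with two horizontal rails fitted between them.

The spool is on top of the stool. The picture frame is on the floor beside the stool on its +y side.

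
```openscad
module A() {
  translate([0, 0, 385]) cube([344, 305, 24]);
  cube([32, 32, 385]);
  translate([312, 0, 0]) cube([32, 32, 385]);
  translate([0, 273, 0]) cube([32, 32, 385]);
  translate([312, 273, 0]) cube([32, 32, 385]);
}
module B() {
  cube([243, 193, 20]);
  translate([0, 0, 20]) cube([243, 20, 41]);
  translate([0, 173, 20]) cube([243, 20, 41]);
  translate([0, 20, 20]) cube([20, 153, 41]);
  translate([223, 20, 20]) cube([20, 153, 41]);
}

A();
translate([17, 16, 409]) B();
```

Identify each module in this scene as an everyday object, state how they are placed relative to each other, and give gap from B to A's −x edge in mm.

The open box's min-x is at 17; the stool's min-x is 0; gap = 17 mm.

A is a stool. B is an open box. The open box is on top of the stool. The gap from the open box to the stool's −x edge is 17 mm.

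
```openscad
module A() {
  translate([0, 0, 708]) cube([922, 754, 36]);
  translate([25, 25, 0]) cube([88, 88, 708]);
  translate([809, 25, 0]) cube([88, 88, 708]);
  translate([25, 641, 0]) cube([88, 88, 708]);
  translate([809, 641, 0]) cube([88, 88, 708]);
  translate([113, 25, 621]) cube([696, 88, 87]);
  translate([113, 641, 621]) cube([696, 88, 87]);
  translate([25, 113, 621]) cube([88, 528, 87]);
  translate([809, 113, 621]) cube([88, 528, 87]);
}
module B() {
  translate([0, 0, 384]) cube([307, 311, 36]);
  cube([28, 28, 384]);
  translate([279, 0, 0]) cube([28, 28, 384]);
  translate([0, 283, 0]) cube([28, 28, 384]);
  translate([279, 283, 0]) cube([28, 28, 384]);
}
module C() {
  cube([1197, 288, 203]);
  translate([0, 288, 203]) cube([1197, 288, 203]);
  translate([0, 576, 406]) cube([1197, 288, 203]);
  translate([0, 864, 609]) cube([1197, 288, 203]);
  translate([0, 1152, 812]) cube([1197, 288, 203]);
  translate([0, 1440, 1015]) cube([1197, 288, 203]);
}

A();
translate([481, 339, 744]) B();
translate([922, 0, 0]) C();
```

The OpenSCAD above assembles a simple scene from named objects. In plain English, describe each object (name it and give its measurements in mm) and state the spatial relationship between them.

A is a rectangular dining table. The top is 922×754×36 mm with its upper surface at z = 744 mm. It stands on four 88×88 mm square legs, each inset 25 mm from the nearest pair of top edges, running from the floor to the underside of the top. Four apron rails, 88 mm thick and 87 mm tall, run between adjacent legs with their top edges flush with the underside of the top and their outer faces flush with the legs' outer faces.

B is a four-legged stool. The seat is a 307×311×36 mm slab whose top surface is at z = 420 mm; four square legs, each 28×28 mm in cross-section, run from the floor (z = 0) to the underside of the seat, each flush with a corner of the seat.

C is a run of 6 identical solid stair steps. Each tread is 1197×288 mm and each step block is 203 mm high. Step 1 rests on the floor; step k is offset from step 1 by (k−1)×288 mm in y and (k−1)×203 mm in z.

The stool is on top of the table. The staircase is against the table's +x side, with their −y faces flush.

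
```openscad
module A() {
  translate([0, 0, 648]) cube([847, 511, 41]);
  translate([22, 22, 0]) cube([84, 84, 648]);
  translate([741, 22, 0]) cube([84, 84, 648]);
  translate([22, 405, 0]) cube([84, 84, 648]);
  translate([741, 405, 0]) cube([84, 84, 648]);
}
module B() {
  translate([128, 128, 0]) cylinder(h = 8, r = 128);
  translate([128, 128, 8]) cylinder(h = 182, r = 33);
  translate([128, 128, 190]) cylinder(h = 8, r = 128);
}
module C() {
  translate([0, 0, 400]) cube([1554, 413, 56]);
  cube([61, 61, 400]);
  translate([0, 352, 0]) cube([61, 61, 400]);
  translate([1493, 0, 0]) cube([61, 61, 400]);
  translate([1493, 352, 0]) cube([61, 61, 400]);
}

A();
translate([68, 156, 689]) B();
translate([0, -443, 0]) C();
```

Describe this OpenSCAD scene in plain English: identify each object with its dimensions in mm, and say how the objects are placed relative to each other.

A is a table: top 847 mm (x) × 511 mm (y), 41 mm thick, upper face at z = 689 mm, on four 84×84 mm square legs, each inset 22 mm from the nearest pair of top edges, running from z = 0 to the bottom of the top.

B is a spool: two coaxial disc flanges of radius 128 mm and thickness 8 mm, joined by a core cylinder of radius 33 mm and height 182 mm. The lower flange rests on z = 0 and the three cylinders share a vertical axis.

C is a long wooden bench with a 1554 mm (x) × 413 mm (y) seat, 56 mm thick, its top surface 456 mm above the floor. Four 61 mm square legs at the seat corners, flush with the edges, run from z = 0 to the seat underside.

The spool is on top of the table. The bench is on the floor beside the table on its −y side.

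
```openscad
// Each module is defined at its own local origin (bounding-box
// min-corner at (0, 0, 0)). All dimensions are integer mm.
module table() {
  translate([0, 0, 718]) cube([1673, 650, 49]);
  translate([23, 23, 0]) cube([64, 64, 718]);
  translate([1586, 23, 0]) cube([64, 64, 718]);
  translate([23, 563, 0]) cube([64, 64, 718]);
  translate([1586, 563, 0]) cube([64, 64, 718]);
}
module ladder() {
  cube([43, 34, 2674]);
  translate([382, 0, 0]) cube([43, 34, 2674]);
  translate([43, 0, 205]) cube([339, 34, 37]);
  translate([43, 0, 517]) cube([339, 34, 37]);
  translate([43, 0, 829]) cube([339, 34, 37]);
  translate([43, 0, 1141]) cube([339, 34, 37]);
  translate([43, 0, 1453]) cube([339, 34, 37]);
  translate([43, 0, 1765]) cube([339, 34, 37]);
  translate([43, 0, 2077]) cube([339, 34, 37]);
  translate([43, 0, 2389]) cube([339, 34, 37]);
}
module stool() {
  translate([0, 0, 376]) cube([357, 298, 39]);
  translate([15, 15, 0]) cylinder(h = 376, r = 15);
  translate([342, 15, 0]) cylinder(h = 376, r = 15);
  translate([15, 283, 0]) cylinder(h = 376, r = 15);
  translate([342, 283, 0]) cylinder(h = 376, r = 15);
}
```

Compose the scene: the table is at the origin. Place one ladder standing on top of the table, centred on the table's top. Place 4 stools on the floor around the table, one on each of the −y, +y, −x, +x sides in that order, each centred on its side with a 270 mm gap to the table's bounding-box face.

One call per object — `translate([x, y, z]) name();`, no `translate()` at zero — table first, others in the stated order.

table();
translate([624, 308, 767]) ladder();
translate([658, -568, 0]) stool();
translate([658, 920, 0]) stool();
translate([-627, 176, 0]) stool();
translate([1943, 176, 0]) stool();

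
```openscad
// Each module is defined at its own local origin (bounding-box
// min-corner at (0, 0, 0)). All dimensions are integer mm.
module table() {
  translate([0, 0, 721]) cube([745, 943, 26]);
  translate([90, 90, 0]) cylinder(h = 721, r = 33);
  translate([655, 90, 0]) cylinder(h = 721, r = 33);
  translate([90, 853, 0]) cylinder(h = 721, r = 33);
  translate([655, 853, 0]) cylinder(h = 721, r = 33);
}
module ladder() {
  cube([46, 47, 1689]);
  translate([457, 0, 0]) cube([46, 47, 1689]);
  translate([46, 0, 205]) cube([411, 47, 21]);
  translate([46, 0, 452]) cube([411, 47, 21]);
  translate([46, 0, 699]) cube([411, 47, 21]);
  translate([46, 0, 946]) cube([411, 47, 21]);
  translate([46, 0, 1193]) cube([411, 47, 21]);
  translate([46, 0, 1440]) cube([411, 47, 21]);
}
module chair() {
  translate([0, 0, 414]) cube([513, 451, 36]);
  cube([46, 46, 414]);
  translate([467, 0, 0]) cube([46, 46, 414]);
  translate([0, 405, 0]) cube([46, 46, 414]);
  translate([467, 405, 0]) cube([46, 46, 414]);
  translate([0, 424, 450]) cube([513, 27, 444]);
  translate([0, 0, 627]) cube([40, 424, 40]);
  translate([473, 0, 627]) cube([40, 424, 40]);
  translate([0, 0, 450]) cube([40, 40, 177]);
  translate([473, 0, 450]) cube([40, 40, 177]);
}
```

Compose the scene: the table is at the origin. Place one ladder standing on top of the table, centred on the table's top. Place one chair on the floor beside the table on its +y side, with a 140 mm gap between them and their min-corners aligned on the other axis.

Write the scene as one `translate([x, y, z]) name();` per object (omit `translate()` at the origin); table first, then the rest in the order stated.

table();
translate([121, 448, 747]) ladder();
translate([0, 1083, 0]) chair();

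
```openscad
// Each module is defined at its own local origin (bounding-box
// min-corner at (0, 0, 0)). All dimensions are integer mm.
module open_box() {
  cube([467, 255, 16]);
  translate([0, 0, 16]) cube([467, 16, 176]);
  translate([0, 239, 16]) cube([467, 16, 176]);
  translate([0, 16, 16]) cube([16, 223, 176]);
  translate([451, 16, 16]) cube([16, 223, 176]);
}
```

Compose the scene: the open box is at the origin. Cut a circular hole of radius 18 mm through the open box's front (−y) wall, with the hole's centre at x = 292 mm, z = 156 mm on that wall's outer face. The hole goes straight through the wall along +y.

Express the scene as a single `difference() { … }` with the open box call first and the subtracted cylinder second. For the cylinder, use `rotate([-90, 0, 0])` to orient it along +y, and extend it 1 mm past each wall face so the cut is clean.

difference() {
  open_box();
  translate([292, -1, 156]) rotate([-90, 0, 0]) cylinder(h = 18, r = 18);
}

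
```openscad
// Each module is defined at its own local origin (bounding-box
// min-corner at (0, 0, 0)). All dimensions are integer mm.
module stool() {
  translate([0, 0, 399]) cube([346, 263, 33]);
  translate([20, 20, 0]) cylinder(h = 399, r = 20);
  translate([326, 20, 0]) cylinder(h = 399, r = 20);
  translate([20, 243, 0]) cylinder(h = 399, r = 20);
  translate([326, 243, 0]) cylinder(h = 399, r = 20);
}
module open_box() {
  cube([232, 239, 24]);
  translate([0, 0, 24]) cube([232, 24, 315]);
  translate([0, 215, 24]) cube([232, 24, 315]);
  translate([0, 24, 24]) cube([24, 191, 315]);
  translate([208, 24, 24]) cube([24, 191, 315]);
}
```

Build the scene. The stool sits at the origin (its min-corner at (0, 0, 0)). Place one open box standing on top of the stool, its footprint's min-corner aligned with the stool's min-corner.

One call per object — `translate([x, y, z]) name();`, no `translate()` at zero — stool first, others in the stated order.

stool();
translate([0, 0, 432]) open_box();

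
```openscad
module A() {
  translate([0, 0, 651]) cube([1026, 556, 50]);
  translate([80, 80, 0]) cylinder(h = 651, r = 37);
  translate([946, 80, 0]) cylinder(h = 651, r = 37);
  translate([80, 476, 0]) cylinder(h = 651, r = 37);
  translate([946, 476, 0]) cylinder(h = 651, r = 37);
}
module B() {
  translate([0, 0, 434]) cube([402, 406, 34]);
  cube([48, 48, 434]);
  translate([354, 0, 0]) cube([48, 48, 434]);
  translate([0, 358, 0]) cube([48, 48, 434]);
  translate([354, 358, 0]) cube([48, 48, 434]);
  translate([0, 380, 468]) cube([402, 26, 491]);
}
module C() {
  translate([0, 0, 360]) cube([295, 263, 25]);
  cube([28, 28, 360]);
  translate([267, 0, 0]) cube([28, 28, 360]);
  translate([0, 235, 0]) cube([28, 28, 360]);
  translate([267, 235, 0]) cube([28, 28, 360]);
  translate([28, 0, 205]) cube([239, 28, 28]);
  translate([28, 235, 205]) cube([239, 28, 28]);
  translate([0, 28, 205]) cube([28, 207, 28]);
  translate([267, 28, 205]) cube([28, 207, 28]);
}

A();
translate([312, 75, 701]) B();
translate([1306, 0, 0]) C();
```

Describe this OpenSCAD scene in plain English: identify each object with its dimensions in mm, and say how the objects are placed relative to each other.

A is a rectangular dining table. The top is 1026×556×50 mm with its upper surface at z = 701 mm. It stands on four round legs of 74 mm diameter, each leg's bounding box inset 43 mm from the nearest pair of top edges, running from the floor to the underside of the top.

B is a chair: 402×406 mm seat, 34 mm thick, top at z = 468 mm, on four 48 mm square corner legs flush with the seat edges. A 26 mm thick backrest slab spans the full seat width, extending 491 mm above the seat top, its back face flush with the seat's +y edge.

C is a simple wooden stool: a rectangular seat 295 mm (x) by 263 mm (y), 25 mm thick, top face at z = 385 mm, on four square legs, each 28×28 mm in cross-section. The legs rest on z = 0, each flush with a corner of the seat. Four stretchers, 28 mm wide and 28 mm tall, connect adjacent legs with their undersides at z = 205 mm, each running between the inner faces of the legs it joins and aligned with the legs' outer faces on the other axis.

The chair is on top of the table, centred. The stool is on the floor beside the table on its +x side.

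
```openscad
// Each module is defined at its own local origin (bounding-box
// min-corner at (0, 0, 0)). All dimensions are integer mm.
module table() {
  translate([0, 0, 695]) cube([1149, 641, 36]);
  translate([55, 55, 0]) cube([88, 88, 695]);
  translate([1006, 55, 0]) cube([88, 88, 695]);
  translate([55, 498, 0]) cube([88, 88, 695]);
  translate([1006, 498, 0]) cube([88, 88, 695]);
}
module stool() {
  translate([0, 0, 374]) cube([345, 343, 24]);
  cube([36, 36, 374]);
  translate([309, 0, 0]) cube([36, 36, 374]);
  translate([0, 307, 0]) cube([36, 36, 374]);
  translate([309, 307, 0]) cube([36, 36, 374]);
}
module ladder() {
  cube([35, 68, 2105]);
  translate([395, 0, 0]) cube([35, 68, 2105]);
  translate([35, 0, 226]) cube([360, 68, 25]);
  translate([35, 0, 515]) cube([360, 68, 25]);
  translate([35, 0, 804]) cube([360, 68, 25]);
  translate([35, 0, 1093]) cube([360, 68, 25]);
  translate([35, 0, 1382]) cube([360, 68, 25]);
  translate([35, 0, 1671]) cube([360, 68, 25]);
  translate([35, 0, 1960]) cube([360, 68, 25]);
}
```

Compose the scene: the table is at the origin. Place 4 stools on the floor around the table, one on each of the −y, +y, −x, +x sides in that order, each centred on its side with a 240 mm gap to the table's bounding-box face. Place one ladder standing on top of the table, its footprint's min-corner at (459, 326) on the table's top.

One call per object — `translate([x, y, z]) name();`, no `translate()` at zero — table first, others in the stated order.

table();
translate([402, -583, 0]) stool();
translate([402, 881, 0]) stool();
translate([-585, 149, 0]) stool();
translate([1389, 149, 0]) stool();
translate([459, 326, 731]) ladder();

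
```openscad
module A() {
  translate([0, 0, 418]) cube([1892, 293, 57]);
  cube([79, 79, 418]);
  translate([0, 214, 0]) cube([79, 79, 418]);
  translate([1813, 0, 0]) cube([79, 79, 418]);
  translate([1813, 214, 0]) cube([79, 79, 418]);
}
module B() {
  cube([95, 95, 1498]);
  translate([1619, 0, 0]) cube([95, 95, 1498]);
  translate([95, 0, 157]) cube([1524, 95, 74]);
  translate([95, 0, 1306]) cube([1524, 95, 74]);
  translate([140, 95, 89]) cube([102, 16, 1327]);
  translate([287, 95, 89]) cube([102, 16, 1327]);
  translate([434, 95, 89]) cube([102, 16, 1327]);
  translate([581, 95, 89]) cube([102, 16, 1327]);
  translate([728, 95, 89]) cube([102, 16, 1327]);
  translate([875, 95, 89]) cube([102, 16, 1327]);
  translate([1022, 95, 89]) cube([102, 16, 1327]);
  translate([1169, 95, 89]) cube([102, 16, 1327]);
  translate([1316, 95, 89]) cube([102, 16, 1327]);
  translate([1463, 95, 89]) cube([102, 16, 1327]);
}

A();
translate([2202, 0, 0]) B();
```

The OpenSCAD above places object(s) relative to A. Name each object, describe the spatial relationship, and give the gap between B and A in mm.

A is a bench. B is a fence section. The fence section is on the floor beside the bench on its +x side. The gap between the fence section and the bench is 310 mm.

The fence section's nearest face is 310 mm from the bench's +x face.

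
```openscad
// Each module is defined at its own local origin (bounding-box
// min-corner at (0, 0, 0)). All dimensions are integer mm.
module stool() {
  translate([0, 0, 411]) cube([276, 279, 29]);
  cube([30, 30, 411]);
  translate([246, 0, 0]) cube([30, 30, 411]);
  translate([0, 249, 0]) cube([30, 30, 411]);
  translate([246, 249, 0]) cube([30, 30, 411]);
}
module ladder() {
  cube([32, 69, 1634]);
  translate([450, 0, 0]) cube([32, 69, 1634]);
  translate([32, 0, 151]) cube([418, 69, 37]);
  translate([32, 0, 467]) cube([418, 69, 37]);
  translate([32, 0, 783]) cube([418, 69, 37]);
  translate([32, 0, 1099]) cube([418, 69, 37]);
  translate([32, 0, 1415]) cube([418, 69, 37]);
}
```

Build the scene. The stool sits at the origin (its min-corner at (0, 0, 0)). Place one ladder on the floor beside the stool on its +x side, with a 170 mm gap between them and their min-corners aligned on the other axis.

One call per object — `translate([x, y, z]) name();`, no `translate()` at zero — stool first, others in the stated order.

stool();
translate([446, 0, 0]) ladder();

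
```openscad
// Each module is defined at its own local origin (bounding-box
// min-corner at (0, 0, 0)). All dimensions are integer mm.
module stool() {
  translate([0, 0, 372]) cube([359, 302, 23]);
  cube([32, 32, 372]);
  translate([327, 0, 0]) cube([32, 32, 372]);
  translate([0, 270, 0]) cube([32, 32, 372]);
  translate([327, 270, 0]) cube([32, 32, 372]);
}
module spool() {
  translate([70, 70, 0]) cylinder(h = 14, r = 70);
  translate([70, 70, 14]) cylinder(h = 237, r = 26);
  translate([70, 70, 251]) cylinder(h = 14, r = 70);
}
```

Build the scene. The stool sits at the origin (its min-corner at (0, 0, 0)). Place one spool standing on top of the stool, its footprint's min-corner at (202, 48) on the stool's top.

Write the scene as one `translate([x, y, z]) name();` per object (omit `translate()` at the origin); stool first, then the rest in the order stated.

stool();
translate([202, 48, 395]) spool();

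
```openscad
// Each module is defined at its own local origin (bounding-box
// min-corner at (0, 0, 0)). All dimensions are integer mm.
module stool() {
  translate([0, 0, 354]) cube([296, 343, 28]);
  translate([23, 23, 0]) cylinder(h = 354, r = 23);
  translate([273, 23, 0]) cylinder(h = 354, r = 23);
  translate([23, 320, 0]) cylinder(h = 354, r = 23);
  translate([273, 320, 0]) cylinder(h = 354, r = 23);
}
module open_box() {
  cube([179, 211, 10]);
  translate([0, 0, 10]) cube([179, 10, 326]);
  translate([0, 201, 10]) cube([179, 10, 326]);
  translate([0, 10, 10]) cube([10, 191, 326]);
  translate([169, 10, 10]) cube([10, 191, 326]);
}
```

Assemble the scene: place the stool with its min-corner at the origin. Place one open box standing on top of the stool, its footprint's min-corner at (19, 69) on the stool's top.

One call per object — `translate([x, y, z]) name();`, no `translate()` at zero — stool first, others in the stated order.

stool();
translate([19, 69, 382]) open_box();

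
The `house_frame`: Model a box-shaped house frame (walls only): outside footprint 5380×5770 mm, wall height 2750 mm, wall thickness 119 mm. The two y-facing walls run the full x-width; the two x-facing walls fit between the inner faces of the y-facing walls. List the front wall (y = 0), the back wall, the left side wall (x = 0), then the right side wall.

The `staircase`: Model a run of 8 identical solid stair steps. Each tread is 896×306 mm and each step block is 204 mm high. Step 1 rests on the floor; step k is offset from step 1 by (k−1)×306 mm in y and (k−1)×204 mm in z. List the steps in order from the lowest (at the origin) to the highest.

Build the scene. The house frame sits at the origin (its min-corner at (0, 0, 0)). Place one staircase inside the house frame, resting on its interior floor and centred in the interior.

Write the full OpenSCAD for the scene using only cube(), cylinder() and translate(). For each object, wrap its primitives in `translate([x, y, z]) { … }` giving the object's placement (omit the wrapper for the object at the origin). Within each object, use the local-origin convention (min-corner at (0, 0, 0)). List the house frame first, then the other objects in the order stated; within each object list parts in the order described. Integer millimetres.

cube([5380, 119, 2750]);
translate([0, 5651, 0]) cube([5380, 119, 2750]);
translate([0, 119, 0]) cube([119, 5532, 2750]);
translate([5261, 119, 0]) cube([119, 5532, 2750]);
translate([2242, 1661, 0]) {
  cube([896, 306, 204]);
  translate([0, 306, 204]) cube([896, 306, 204]);
  translate([0, 612, 408]) cube([896, 306, 204]);
  translate([0, 918, 612]) cube([896, 306, 204]);
  translate([0, 1224, 816]) cube([896, 306, 204]);
  translate([0, 1530, 1020]) cube([896, 306, 204]);
  translate([0, 1836, 1224]) cube([896, 306, 204]);
  translate([0, 2142, 1428]) cube([896, 306, 204]);
}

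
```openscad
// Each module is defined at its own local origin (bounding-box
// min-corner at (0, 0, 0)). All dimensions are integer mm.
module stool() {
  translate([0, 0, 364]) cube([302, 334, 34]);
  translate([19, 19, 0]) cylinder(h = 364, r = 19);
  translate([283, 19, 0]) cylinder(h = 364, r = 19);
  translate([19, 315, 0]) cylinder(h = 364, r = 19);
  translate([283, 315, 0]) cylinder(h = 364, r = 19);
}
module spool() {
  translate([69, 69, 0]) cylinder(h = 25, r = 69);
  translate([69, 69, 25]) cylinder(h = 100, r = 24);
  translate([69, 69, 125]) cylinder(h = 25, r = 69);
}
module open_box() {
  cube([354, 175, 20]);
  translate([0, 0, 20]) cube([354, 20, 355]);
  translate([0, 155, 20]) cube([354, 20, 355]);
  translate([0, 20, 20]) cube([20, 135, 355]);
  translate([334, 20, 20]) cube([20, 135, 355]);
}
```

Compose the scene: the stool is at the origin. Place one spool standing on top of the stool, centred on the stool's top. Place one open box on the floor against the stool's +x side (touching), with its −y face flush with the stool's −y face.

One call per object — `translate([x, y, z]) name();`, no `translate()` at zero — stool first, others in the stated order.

stool();
translate([82, 98, 398]) spool();
translate([302, 0, 0]) open_box();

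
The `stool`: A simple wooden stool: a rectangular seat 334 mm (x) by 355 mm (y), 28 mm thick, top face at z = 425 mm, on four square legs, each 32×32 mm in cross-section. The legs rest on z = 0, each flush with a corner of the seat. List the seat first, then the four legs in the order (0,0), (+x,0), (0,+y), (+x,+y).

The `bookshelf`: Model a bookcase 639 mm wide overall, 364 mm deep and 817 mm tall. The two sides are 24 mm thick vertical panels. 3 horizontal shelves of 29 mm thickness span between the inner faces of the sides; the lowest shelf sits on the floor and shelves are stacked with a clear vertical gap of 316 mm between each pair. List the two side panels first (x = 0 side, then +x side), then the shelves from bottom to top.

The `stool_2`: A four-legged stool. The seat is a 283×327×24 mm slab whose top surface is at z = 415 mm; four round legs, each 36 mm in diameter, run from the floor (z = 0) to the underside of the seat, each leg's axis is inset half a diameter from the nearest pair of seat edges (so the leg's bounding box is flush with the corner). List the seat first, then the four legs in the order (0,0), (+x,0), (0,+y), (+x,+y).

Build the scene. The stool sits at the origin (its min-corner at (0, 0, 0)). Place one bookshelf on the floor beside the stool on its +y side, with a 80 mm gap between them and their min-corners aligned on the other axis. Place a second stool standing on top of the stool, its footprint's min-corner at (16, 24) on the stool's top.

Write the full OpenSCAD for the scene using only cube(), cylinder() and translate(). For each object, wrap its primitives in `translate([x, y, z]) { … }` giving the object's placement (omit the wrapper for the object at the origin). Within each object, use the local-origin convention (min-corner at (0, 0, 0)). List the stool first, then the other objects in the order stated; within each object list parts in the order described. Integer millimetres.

translate([0, 0, 397]) cube([334, 355, 28]);
cube([32, 32, 397]);
translate([302, 0, 0]) cube([32, 32, 397]);
translate([0, 323, 0]) cube([32, 32, 397]);
translate([302, 323, 0]) cube([32, 32, 397]);
translate([0, 435, 0]) {
  cube([24, 364, 817]);
  translate([615, 0, 0]) cube([24, 364, 817]);
  translate([24, 0, 0]) cube([591, 364, 29]);
  translate([24, 0, 345]) cube([591, 364, 29]);
  translate([24, 0, 690]) cube([591, 364, 29]);
}
translate([16, 24, 425]) {
  translate([0, 0, 391]) cube([283, 327, 24]);
  translate([18, 18, 0]) cylinder(h = 391, r = 18);
  translate([265, 18, 0]) cylinder(h = 391, r = 18);
  translate([18, 309, 0]) cylinder(h = 391, r = 18);
  translate([265, 309, 0]) cylinder(h = 391, r = 18);
}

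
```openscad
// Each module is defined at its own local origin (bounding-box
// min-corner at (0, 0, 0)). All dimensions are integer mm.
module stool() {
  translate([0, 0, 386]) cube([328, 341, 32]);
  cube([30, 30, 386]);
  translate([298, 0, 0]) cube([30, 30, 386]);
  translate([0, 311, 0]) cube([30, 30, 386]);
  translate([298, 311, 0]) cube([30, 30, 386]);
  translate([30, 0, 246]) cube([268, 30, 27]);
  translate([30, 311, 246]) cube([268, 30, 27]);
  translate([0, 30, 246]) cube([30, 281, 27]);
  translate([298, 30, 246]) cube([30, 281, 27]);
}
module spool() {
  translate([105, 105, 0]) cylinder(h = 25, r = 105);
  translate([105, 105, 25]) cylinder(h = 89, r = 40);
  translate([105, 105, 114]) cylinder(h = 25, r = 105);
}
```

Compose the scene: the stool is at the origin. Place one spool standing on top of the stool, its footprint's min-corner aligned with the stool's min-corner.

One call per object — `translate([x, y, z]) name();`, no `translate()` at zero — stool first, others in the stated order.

stool();
translate([0, 0, 418]) spool();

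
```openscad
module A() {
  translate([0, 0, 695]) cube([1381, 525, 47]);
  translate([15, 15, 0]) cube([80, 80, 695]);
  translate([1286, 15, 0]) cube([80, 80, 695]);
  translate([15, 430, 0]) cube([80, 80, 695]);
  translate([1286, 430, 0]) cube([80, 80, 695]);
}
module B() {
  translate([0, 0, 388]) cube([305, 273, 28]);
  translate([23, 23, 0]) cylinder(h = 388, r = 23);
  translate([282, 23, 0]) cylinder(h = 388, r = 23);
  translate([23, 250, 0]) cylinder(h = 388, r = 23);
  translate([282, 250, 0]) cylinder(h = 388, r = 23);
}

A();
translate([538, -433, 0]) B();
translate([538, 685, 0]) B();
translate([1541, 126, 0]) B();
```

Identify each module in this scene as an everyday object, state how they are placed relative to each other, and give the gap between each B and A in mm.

A is a table. B is a stool. Three stools sit around the table at the −y, +y, +x sides. The gap between each stool and the table is 160 mm.

Each stool's nearest face is 160 mm from the table's bounding box.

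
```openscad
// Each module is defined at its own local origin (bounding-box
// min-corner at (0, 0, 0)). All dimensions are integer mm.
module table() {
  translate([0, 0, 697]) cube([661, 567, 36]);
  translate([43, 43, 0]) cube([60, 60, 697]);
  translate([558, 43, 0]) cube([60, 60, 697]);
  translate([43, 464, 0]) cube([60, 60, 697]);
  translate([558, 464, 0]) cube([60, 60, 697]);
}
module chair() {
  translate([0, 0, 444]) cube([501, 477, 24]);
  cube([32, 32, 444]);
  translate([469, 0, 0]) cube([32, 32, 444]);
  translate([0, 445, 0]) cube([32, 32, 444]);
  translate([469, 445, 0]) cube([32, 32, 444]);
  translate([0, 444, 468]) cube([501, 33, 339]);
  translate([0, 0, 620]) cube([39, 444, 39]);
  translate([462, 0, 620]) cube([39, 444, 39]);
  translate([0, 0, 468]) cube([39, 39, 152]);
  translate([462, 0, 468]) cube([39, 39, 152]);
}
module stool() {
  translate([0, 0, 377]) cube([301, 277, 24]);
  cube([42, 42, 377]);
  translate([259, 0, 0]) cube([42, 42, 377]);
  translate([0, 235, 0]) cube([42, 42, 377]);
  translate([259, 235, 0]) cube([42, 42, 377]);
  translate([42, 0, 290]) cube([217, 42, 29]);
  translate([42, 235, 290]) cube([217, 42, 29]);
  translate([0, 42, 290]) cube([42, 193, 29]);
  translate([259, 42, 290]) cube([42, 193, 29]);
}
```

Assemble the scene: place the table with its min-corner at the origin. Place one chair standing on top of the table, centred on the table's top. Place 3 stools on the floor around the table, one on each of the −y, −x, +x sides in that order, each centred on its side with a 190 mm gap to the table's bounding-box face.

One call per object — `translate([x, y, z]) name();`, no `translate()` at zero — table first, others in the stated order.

table();
translate([80, 45, 733]) chair();
translate([180, -467, 0]) stool();
translate([-491, 145, 0]) stool();
translate([851, 145, 0]) stool();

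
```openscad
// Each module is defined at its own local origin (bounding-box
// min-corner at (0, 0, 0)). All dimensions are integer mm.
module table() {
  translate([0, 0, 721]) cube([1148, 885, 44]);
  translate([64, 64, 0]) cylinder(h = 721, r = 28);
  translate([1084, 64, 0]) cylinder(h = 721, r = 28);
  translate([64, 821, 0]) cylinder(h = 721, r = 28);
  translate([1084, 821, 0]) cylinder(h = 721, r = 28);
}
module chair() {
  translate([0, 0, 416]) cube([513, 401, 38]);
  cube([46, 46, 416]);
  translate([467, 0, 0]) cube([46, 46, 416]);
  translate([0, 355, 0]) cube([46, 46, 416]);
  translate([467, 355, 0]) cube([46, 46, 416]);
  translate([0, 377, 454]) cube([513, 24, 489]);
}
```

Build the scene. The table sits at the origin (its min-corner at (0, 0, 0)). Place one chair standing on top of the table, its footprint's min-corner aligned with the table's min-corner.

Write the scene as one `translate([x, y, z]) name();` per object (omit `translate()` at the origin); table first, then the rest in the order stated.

table();
translate([0, 0, 765]) chair();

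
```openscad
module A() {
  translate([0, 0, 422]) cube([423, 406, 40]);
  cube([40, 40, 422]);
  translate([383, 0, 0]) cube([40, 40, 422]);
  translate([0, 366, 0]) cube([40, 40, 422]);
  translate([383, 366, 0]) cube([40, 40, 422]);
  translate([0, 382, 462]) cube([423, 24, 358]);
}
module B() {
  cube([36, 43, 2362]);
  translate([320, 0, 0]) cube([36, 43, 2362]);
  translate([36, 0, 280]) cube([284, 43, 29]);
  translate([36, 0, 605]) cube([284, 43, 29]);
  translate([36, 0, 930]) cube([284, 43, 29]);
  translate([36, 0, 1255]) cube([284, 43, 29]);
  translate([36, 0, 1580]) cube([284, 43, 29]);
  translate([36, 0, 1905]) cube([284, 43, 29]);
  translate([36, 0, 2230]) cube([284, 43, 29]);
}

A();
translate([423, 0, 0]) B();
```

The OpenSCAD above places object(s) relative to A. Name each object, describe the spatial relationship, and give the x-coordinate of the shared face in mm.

The chair's +x face and the ladder's −x face are both at x = 423 mm.

A is a chair. B is a ladder. The ladder is against the chair's +x side, with their −y faces flush. The x-coordinate of the shared face is 423 mm.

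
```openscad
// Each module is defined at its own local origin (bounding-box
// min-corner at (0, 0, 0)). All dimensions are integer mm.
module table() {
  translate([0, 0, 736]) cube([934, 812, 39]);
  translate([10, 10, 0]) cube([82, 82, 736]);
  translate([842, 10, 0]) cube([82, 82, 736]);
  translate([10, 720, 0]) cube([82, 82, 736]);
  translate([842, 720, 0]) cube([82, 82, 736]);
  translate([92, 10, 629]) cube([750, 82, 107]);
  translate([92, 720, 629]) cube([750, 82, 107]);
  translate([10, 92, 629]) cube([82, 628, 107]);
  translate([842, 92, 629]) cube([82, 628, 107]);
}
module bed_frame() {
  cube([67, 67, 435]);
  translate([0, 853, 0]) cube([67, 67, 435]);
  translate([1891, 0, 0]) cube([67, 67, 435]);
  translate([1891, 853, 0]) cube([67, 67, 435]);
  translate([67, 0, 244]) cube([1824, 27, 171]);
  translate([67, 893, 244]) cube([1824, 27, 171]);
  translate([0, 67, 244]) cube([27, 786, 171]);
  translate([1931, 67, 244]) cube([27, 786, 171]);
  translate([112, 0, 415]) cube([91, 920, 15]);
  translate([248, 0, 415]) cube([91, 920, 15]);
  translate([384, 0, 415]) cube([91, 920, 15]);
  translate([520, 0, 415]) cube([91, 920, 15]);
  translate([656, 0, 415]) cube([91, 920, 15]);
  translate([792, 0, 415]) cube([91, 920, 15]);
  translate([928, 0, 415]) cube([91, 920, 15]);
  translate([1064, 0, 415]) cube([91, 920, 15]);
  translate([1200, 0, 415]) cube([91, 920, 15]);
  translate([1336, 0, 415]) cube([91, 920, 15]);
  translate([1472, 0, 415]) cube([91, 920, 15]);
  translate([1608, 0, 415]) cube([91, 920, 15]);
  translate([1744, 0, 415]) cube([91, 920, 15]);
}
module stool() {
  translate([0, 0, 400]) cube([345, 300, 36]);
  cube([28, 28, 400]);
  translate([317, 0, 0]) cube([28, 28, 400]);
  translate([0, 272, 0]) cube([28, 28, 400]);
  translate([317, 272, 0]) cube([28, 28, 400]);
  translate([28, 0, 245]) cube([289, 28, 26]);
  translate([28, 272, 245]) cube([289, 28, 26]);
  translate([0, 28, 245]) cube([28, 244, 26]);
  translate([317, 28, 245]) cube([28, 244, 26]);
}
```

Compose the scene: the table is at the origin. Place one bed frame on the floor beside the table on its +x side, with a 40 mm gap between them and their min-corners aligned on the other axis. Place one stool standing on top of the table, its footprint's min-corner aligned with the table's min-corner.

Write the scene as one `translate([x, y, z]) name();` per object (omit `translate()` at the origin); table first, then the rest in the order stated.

table();
translate([974, 0, 0]) bed_frame();
translate([0, 0, 775]) stool();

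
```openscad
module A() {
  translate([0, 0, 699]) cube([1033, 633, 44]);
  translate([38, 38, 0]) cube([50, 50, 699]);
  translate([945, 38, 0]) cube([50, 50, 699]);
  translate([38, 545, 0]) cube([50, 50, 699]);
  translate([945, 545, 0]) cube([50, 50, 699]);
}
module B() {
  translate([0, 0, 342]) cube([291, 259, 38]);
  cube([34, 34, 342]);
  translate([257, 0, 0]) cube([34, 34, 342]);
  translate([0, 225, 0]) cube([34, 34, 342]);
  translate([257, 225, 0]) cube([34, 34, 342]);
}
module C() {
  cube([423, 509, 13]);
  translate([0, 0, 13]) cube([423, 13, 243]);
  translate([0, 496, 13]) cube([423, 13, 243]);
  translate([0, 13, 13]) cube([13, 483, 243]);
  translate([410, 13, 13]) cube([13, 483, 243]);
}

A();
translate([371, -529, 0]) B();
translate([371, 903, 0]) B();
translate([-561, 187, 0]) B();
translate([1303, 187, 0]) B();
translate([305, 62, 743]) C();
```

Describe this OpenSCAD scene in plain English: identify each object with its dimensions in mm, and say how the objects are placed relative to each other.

A is a table: top 1033 mm (x) × 633 mm (y), 44 mm thick, upper face at z = 743 mm, on four 50×50 mm square legs, each inset 38 mm from the nearest pair of top edges, running from z = 0 to the bottom of the top.

B is a four-legged stool. The seat is a 291×259×38 mm slab whose top surface is at z = 380 mm; four square legs, each 34×34 mm in cross-section, run from the floor (z = 0) to the underside of the seat, each flush with a corner of the seat.

C is an open-topped rectangular box: outside dimensions 423×509×256 mm, with a uniform wall and base thickness of 13 mm. The base is a full 423×509 slab on the floor; four walls sit on top of the base. The front and back walls (the −y and +y sides) span the full width; the two side walls fit between them.

Four stools sit around the table at the −y, +y, −x, +x sides. The open box is on top of the table, centred.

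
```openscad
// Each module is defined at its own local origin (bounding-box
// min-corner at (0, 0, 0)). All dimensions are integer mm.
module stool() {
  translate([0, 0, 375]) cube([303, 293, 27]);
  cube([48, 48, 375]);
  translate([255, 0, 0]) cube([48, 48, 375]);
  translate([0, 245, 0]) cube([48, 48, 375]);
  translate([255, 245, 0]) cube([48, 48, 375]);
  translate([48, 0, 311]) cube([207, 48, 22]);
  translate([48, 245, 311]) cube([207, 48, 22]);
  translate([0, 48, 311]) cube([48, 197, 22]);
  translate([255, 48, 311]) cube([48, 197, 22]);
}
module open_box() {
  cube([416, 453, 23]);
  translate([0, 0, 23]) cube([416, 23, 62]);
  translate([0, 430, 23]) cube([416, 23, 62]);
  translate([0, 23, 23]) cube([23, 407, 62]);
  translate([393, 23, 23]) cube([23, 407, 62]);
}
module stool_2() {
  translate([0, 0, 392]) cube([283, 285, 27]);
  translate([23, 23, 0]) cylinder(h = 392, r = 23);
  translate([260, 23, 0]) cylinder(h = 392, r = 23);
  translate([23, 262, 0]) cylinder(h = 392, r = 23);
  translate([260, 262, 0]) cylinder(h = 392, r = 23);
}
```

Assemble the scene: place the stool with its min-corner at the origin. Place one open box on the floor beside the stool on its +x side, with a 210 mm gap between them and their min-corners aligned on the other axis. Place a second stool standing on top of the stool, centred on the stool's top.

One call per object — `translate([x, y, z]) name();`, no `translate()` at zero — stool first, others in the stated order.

stool();
translate([513, 0, 0]) open_box();
translate([10, 4, 402]) stool_2();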